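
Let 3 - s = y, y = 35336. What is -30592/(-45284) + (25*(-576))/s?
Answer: 433249184/400004893 ≈ 1.0831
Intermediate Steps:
s = -35333 (s = 3 - 1*35336 = 3 - 35336 = -35333)
-30592/(-45284) + (25*(-576))/s = -30592/(-45284) + (25*(-576))/(-35333) = -30592*(-1/45284) - 14400*(-1/35333) = 7648/11321 + 14400/35333 = 433249184/400004893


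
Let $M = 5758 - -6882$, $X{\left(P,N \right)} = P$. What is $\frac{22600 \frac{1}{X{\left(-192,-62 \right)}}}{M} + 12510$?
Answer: $\frac{759006155}{60672} \approx 12510.0$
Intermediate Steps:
$M = 12640$ ($M = 5758 + 6882 = 12640$)
$\frac{22600 \frac{1}{X{\left(-192,-62 \right)}}}{M} + 12510 = \frac{22600 \frac{1}{-192}}{12640} + 12510 = 22600 \left(- \frac{1}{192}\right) \frac{1}{12640} + 12510 = \left(- \frac{2825}{24}\right) \frac{1}{12640} + 12510 = - \frac{565}{60672} + 12510 = \frac{759006155}{60672}$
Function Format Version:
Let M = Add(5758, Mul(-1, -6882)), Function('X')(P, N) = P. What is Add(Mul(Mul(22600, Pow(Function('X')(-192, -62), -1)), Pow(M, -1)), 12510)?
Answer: Rational(759006155, 60672) ≈ 12510.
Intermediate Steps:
M = 12640 (M = Add(5758, 6882) = 12640)
Add(Mul(Mul(22600, Pow(Function('X')(-192, -62), -1)), Pow(M, -1)), 12510) = Add(Mul(Mul(22600, Pow(-192, -1)), Pow(12640, -1)), 12510) = Add(Mul(Mul(22600, Rational(-1, 192)), Rational(1, 12640)), 12510) = Add(Mul(Rational(-2825, 24), Rational(1, 12640)), 12510) = Add(Rational(-565, 60672), 12510) = Rational(759006155, 60672)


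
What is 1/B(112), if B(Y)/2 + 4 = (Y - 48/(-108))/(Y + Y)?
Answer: -252/1763 ≈ -0.14294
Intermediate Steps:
B(Y) = -8 + (4/9 + Y)/Y (B(Y) = -8 + 2*((Y - 48/(-108))/(Y + Y)) = -8 + 2*((Y - 48*(-1/108))/((2*Y))) = -8 + 2*((Y + 4/9)*(1/(2*Y))) = -8 + 2*((4/9 + Y)*(1/(2*Y))) = -8 + 2*((4/9 + Y)/(2*Y)) = -8 + (4/9 + Y)/Y)
1/B(112) = 1/(-7 + (4/9)/112) = 1/(-7 + (4/9)*(1/112)) = 1/(-7 + 1/252) = 1/(-1763/252) = -252/1763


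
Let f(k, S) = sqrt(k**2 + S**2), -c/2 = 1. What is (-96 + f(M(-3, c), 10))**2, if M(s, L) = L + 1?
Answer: (96 - sqrt(101))**2 ≈ 7387.4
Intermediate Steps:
c = -2 (c = -2*1 = -2)
M(s, L) = 1 + L
f(k, S) = sqrt(S**2 + k**2)
(-96 + f(M(-3, c), 10))**2 = (-96 + sqrt(10**2 + (1 - 2)**2))**2 = (-96 + sqrt(100 + (-1)**2))**2 = (-96 + sqrt(100 + 1))**2 = (-96 + sqrt(101))**2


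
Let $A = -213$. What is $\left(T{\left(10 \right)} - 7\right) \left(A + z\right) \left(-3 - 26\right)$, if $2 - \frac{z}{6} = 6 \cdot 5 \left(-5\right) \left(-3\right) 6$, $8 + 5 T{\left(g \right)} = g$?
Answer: $- \frac{15695757}{5} \approx -3.1392 \cdot 10^{6}$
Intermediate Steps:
$T{\left(g \right)} = - \frac{8}{5} + \frac{g}{5}$
$z = -16188$ ($z = 12 - 6 \cdot 6 \cdot 5 \left(-5\right) \left(-3\right) 6 = 12 - 6 \cdot 30 \cdot 15 \cdot 6 = 12 - 6 \cdot 30 \cdot 90 = 12 - 16200 = -16188$)
$\left(T{\left(10 \right)} - 7\right) \left(A + z\right) \left(-3 - 26\right) = \left(\left(- \frac{8}{5} + \frac{1}{5} \cdot 10\right) - 7\right) \left(-213 - 16188\right) \left(-3 - 26\right) = \left(\left(- \frac{8}{5} + 2\right) - 7\right) \left(-16401\right) \left(-29\right) = \left(\frac{2}{5} - 7\right) \left(-16401\right) \left(-29\right) = \left(- \frac{33}{5}\right) \left(-16401\right) \left(-29\right) = \frac{541233}{5} \left(-29\right) = - \frac{15695757}{5}$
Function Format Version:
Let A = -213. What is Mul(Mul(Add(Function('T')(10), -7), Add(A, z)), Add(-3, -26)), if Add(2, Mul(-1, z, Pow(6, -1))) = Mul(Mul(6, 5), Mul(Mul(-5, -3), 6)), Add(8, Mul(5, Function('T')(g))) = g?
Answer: Rational(-15695757, 5) ≈ -3.1392e+6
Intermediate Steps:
Function('T')(g) = Add(Rational(-8, 5), Mul(Rational(1, 5), g))
z = -16188 (z = Add(12, Mul(-6, Mul(Mul(6, 5), Mul(Mul(-5, -3), 6)))) = Add(12, Mul(-6, Mul(30, Mul(15, 6)))) = Add(12, Mul(-6, Mul(30, 90))) = Add(12, Mul(-6, 2700)) = Add(12, -16200) = -16188)
Mul(Mul(Add(Function('T')(10), -7), Add(A, z)), Add(-3, -26)) = Mul(Mul(Add(Add(Rational(-8, 5), Mul(Rational(1, 5), 10)), -7), Add(-213, -16188)), Add(-3, -26)) = Mul(Mul(Add(Add(Rational(-8, 5), 2), -7), -16401), -29) = Mul(Mul(Add(Rational(2, 5), -7), -16401), -29) = Mul(Mul(Rational(-33, 5), -16401), -29) = Mul(Rational(541233, 5), -29) = Rational(-15695757, 5)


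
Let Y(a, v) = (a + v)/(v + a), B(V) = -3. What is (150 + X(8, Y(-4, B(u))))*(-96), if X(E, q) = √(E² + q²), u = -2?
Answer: -14400 - 96*√65 ≈ -15174.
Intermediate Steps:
Y(a, v) = 1 (Y(a, v) = (a + v)/(a + v) = 1)
(150 + X(8, Y(-4, B(u))))*(-96) = (150 + √(8² + 1²))*(-96) = (150 + √(64 + 1))*(-96) = (150 + √65)*(-96) = -14400 - 96*√65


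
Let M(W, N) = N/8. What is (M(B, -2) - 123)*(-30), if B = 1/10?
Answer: 7395/2 ≈ 3697.5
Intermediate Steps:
B = ⅒ (B = 1*(⅒) = ⅒ ≈ 0.10000)
M(W, N) = N/8 (M(W, N) = N*(⅛) = N/8)
(M(B, -2) - 123)*(-30) = ((⅛)*(-2) - 123)*(-30) = (-¼ - 123)*(-30) = -493/4*(-30) = 7395/2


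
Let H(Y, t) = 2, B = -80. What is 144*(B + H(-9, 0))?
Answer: -11232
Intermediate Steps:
144*(B + H(-9, 0)) = 144*(-80 + 2) = 144*(-78) = -11232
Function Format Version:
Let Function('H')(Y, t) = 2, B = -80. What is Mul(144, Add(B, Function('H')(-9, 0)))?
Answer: -11232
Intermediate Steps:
Mul(144, Add(B, Function('H')(-9, 0))) = Mul(144, Add(-80, 2)) = Mul(144, -78) = -11232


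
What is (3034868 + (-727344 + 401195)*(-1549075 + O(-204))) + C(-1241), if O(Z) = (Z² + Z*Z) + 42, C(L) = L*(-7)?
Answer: 478072573904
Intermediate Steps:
C(L) = -7*L
O(Z) = 42 + 2*Z² (O(Z) = (Z² + Z²) + 42 = 2*Z² + 42 = 42 + 2*Z²)
(3034868 + (-727344 + 401195)*(-1549075 + O(-204))) + C(-1241) = (3034868 + (-727344 + 401195)*(-1549075 + (42 + 2*(-204)²))) - 7*(-1241) = (3034868 - 326149*(-1549075 + (42 + 2*41616))) + 8687 = (3034868 - 326149*(-1549075 + (42 + 83232))) + 8687 = (3034868 - 326149*(-1549075 + 83274)) + 8687 = (3034868 - 326149*(-1465801)) + 8687 = (3034868 + 478069530349) + 8687 = 478072565217 + 8687 = 478072573904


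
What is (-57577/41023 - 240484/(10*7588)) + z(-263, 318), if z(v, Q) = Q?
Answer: 243911027107/778206310 ≈ 313.43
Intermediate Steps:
(-57577/41023 - 240484/(10*7588)) + z(-263, 318) = (-57577/41023 - 240484/(10*7588)) + 318 = (-57577*1/41023 - 240484/75880) + 318 = (-57577/41023 - 240484*1/75880) + 318 = (-57577/41023 - 60121/18970) + 318 = -3558579473/778206310 + 318 = 243911027107/778206310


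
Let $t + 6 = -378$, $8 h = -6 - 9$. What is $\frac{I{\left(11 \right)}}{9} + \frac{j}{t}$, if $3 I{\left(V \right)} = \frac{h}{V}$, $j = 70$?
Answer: $- \frac{1195}{6336} \approx -0.1886$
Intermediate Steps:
$h = - \frac{15}{8}$ ($h = \frac{-6 - 9}{8} = \frac{1}{8} \left(-15\right) = - \frac{15}{8} \approx -1.875$)
$t = -384$ ($t = -6 - 378 = -384$)
$I{\left(V \right)} = - \frac{5}{8 V}$ ($I{\left(V \right)} = \frac{\left(- \frac{15}{8}\right) \frac{1}{V}}{3} = - \frac{5}{8 V}$)
$\frac{I{\left(11 \right)}}{9} + \frac{j}{t} = \frac{\left(- \frac{5}{8}\right) \frac{1}{11}}{9} + \frac{70}{-384} = \left(- \frac{5}{8}\right) \frac{1}{11} \cdot \frac{1}{9} + 70 \left(- \frac{1}{384}\right) = \left(- \frac{5}{88}\right) \frac{1}{9} - \frac{35}{192} = - \frac{5}{792} - \frac{35}{192} = - \frac{1195}{6336}$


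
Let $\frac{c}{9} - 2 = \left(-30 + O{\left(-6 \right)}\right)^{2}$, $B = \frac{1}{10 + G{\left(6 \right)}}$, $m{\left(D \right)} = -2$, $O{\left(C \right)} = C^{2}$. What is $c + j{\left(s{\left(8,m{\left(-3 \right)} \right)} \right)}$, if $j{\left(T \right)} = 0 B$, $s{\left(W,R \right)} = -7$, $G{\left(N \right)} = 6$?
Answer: $342$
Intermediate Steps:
$B = \frac{1}{16}$ ($B = \frac{1}{10 + 6} = \frac{1}{16} \approx 0.0625$)
$j{\left(T \right)} = 0$ ($j{\left(T \right)} = 0 \cdot \frac{1}{16} = 0$)
$c = 342$ ($c = 18 + 9 \left(-30 + \left(-6\right)^{2}\right)^{2} = 18 + 9 \left(-30 + 36\right)^{2} = 18 + 9 \cdot 6^{2} = 18 + 9 \cdot 36 = 18 + 324 = 342$)
$c + j{\left(s{\left(8,m{\left(-3 \right)} \right)} \right)} = 342 + 0 = 342$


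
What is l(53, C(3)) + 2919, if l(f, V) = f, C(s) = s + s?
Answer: 2972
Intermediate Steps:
C(s) = 2*s
l(53, C(3)) + 2919 = 53 + 2919 = 2972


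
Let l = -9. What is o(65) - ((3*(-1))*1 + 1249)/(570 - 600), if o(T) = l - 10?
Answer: 338/15 ≈ 22.533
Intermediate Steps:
o(T) = -19 (o(T) = -9 - 10 = -19)
o(65) - ((3*(-1))*1 + 1249)/(570 - 600) = -19 - ((3*(-1))*1 + 1249)/(570 - 600) = -19 - (-3*1 + 1249)/(-30) = -19 - (-3 + 1249)*(-1)/30 = -19 - 1246*(-1)/30 = -19 - 1*(-623/15) = -19 + 623/15 = 338/15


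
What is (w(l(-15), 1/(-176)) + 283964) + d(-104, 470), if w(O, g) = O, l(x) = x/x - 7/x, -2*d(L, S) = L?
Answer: 4260262/15 ≈ 2.8402e+5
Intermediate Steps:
d(L, S) = -L/2
l(x) = 1 - 7/x
(w(l(-15), 1/(-176)) + 283964) + d(-104, 470) = ((-7 - 15)/(-15) + 283964) - ½*(-104) = (-1/15*(-22) + 283964) + 52 = (22/15 + 283964) + 52 = 4259482/15 + 52 = 4260262/15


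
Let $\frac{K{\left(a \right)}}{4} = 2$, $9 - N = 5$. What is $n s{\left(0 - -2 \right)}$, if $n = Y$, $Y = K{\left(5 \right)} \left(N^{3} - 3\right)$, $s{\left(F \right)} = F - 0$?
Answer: $976$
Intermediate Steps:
$N = 4$ ($N = 9 - 5 = 4$)
$s{\left(F \right)} = F$ ($s{\left(F \right)} = F + 0 = F$)
$K{\left(a \right)} = 8$ ($K{\left(a \right)} = 4 \cdot 2 = 8$)
$Y = 488$ ($Y = 8 \left(4^{3} - 3\right) = 8 \left(64 - 3\right) = 8 \cdot 61 = 488$)
$n = 488$
$n s{\left(0 - -2 \right)} = 488 \left(0 - -2\right) = 488 \left(0 + 2\right) = 488 \cdot 2 = 976$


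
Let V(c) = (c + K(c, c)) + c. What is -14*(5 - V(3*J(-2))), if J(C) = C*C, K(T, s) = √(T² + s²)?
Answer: 266 + 168*√2 ≈ 503.59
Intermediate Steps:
J(C) = C²
V(c) = 2*c + √2*√(c²) (V(c) = (c + √(c² + c²)) + c = (c + √(2*c²)) + c = (c + √2*√(c²)) + c = 2*c + √2*√(c²))
-14*(5 - V(3*J(-2))) = -14*(5 - (2*(3*(-2)²) + √2*√((3*(-2)²)²))) = -14*(5 - (2*(3*4) + √2*√((3*4)²))) = -14*(5 - (2*12 + √2*√(12²))) = -14*(5 - (24 + √2*√144)) = -14*(5 - (24 + √2*12)) = -14*(5 - (24 + 12*√2)) = -14*(5 + (-24 - 12*√2)) = -14*(-19 - 12*√2) = 266 + 168*√2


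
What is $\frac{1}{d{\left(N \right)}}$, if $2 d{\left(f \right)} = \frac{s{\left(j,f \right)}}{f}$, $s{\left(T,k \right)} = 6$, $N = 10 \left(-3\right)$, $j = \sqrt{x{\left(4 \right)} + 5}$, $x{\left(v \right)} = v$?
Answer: $-10$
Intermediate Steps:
$j = 3$ ($j = \sqrt{4 + 5} = \sqrt{9} = 3$)
$N = -30$
$d{\left(f \right)} = \frac{3}{f}$ ($d{\left(f \right)} = \frac{6 \frac{1}{f}}{2} = \frac{3}{f}$)
$\frac{1}{d{\left(N \right)}} = \frac{1}{3 \frac{1}{-30}} = \frac{1}{3 \left(- \frac{1}{30}\right)} = \frac{1}{- \frac{1}{10}} = -10$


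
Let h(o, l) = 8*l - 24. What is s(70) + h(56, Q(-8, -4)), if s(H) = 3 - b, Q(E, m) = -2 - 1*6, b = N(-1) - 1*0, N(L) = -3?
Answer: -82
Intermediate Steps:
b = -3 (b = -3 - 1*0 = -3 + 0 = -3)
Q(E, m) = -8 (Q(E, m) = -2 - 6 = -8)
h(o, l) = -24 + 8*l
s(H) = 6 (s(H) = 3 - 1*(-3) = 3 + 3 = 6)
s(70) + h(56, Q(-8, -4)) = 6 + (-24 + 8*(-8)) = 6 + (-24 - 64) = 6 - 88 = -82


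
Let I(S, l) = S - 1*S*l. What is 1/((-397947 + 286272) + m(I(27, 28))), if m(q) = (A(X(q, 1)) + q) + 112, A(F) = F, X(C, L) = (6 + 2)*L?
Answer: -1/112284 ≈ -8.9060e-6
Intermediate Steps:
X(C, L) = 8*L
I(S, l) = S - S*l
m(q) = 120 + q (m(q) = (8*1 + q) + 112 = (8 + q) + 112 = 120 + q)
1/((-397947 + 286272) + m(I(27, 28))) = 1/((-397947 + 286272) + (120 + 27*(1 - 1*28))) = 1/(-111675 + (120 + 27*(1 - 28))) = 1/(-111675 + (120 + 27*(-27))) = 1/(-111675 + (120 - 729)) = 1/(-111675 - 609) = 1/(-112284) = -1/112284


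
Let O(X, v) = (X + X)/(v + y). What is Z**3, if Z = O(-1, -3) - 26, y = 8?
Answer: -2299968/125 ≈ -18400.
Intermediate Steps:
O(X, v) = 2*X/(8 + v) (O(X, v) = (X + X)/(v + 8) = (2*X)/(8 + v) = 2*X/(8 + v))
Z = -132/5 (Z = 2*(-1)/(8 - 3) - 26 = 2*(-1)/5 - 26 = 2*(-1)*(1/5) - 26 = -2/5 - 26 = -132/5 ≈ -26.400)
Z**3 = (-132/5)**3 = -2299968/125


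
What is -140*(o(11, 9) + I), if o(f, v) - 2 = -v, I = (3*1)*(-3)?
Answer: 2240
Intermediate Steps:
I = -9 (I = 3*(-3) = -9)
o(f, v) = 2 - v
-140*(o(11, 9) + I) = -140*((2 - 1*9) - 9) = -140*((2 - 9) - 9) = -140*(-7 - 9) = -140*(-16) = 2240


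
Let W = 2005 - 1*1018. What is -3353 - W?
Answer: -4340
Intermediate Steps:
W = 987 (W = 2005 - 1018 = 987)
-3353 - W = -3353 - 1*987 = -3353 - 987 = -4340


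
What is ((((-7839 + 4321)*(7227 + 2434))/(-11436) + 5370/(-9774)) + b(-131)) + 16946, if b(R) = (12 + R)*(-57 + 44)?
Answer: 66644307569/3104874 ≈ 21464.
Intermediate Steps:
b(R) = -156 - 13*R (b(R) = (12 + R)*(-13) = -156 - 13*R)
((((-7839 + 4321)*(7227 + 2434))/(-11436) + 5370/(-9774)) + b(-131)) + 16946 = ((((-7839 + 4321)*(7227 + 2434))/(-11436) + 5370/(-9774)) + (-156 - 13*(-131))) + 16946 = ((-3518*9661*(-1/11436) + 5370*(-1/9774)) + (-156 + 1703)) + 16946 = ((-33987398*(-1/11436) - 895/1629) + 1547) + 16946 = ((16993699/5718 - 895/1629) + 1547) + 16946 = (9225872687/3104874 + 1547) + 16946 = 14029112765/3104874 + 16946 = 66644307569/3104874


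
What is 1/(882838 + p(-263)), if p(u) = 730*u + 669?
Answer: 1/691517 ≈ 1.4461e-6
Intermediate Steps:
p(u) = 669 + 730*u
1/(882838 + p(-263)) = 1/(882838 + (669 + 730*(-263))) = 1/(882838 + (669 - 191990)) = 1/(882838 - 191321) = 1/691517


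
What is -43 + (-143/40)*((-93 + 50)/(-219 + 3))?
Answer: -377669/8640 ≈ -43.712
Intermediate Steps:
-43 + (-143/40)*((-93 + 50)/(-219 + 3)) = -43 + (-143*1/40)*(-43/(-216)) = -43 - (-6149)*(-1)/(40*216) = -43 - 143/40*43/216 = -43 - 6149/8640 = -377669/8640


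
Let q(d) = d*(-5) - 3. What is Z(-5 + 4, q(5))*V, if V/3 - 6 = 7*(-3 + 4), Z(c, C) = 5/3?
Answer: 65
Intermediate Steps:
q(d) = -3 - 5*d (q(d) = -5*d - 3 = -3 - 5*d)
Z(c, C) = 5/3 (Z(c, C) = 5*(⅓) = 5/3)
V = 39 (V = 18 + 3*(7*(-3 + 4)) = 18 + 3*(7*1) = 18 + 3*7 = 18 + 21 = 39)
Z(-5 + 4, q(5))*V = (5/3)*39 = 65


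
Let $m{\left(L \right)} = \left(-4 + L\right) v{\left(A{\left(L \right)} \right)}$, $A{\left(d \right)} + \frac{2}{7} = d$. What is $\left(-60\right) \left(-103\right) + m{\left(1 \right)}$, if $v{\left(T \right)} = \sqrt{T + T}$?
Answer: $6180 - \frac{3 \sqrt{70}}{7} \approx 6176.4$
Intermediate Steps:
$A{\left(d \right)} = - \frac{2}{7} + d$
$v{\left(T \right)} = \sqrt{2} \sqrt{T}$ ($v{\left(T \right)} = \sqrt{2 T} = \sqrt{2} \sqrt{T}$)
$m{\left(L \right)} = \sqrt{2} \sqrt{- \frac{2}{7} + L} \left(-4 + L\right)$ ($m{\left(L \right)} = \left(-4 + L\right) \sqrt{2} \sqrt{- \frac{2}{7} + L} = \sqrt{2} \sqrt{- \frac{2}{7} + L} \left(-4 + L\right)$)
$\left(-60\right) \left(-103\right) + m{\left(1 \right)} = \left(-60\right) \left(-103\right) + \sqrt{-28 + 98 \cdot 1} \left(- \frac{4}{7} + \frac{1}{7} \cdot 1\right) = 6180 + \sqrt{-28 + 98} \left(- \frac{4}{7} + \frac{1}{7}\right) = 6180 + \sqrt{70} \left(- \frac{3}{7}\right) = 6180 - \frac{3 \sqrt{70}}{7}$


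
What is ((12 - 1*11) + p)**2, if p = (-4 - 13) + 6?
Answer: 100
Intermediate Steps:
p = -11 (p = -17 + 6 = -11)
((12 - 1*11) + p)**2 = ((12 - 1*11) - 11)**2 = ((12 - 11) - 11)**2 = (1 - 11)**2 = (-10)**2 = 100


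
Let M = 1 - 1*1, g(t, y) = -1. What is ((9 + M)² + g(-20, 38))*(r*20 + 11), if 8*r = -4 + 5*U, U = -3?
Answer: -2920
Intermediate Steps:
M = 0 (M = 1 - 1 = 0)
r = -19/8 (r = (-4 + 5*(-3))/8 = (-4 - 15)/8 = (⅛)*(-19) = -19/8 ≈ -2.3750)
((9 + M)² + g(-20, 38))*(r*20 + 11) = ((9 + 0)² - 1)*(-19/8*20 + 11) = (9² - 1)*(-95/2 + 11) = (81 - 1)*(-73/2) = 80*(-73/2) = -2920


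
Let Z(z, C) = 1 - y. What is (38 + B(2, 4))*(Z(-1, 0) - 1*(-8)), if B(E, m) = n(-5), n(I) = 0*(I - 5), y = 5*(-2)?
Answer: 722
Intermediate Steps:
y = -10
n(I) = 0 (n(I) = 0*(-5 + I) = 0)
Z(z, C) = 11 (Z(z, C) = 1 - 1*(-10) = 1 + 10 = 11)
B(E, m) = 0
(38 + B(2, 4))*(Z(-1, 0) - 1*(-8)) = (38 + 0)*(11 - 1*(-8)) = 38*(11 + 8) = 38*19 = 722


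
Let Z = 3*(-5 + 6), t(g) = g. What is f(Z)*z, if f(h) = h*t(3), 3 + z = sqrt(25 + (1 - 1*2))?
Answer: -27 + 18*sqrt(6) ≈ 17.091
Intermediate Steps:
Z = 3 (Z = 3*1 = 3)
z = -3 + 2*sqrt(6) (z = -3 + sqrt(25 + (1 - 1*2)) = -3 + sqrt(25 + (1 - 2)) = -3 + sqrt(25 - 1) = -3 + sqrt(24) = -3 + 2*sqrt(6) ≈ 1.8990)
f(h) = 3*h (f(h) = h*3 = 3*h)
f(Z)*z = (3*3)*(-3 + 2*sqrt(6)) = 9*(-3 + 2*sqrt(6)) = -27 + 18*sqrt(6)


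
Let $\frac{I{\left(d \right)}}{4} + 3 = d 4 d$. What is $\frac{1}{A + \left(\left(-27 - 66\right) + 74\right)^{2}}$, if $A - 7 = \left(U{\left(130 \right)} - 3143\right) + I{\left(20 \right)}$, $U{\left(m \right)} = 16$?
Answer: $\frac{1}{3629} \approx 0.00027556$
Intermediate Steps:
$I{\left(d \right)} = -12 + 16 d^{2}$ ($I{\left(d \right)} = -12 + 4 d 4 d = -12 + 4 \cdot 4 d d = -12 + 4 \cdot 4 d^{2} = -12 + 16 d^{2}$)
$A = 3268$ ($A = 7 + \left(\left(16 - 3143\right) - \left(12 - 16 \cdot 20^{2}\right)\right) = 7 + \left(-3127 + \left(-12 + 16 \cdot 400\right)\right) = 7 + \left(-3127 + \left(-12 + 6400\right)\right) = 7 + \left(-3127 + 6388\right) = 7 + 3261 = 3268$)
$\frac{1}{A + \left(\left(-27 - 66\right) + 74\right)^{2}} = \frac{1}{3268 + \left(\left(-27 - 66\right) + 74\right)^{2}} = \frac{1}{3268 + \left(-93 + 74\right)^{2}} = \frac{1}{3268 + \left(-19\right)^{2}} = \frac{1}{3268 + 361} = \frac{1}{3629}$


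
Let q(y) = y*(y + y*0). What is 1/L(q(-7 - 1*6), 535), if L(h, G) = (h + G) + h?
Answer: 1/873 ≈ 0.0011455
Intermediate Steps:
q(y) = y² (q(y) = y*(y + 0) = y*y = y²)
L(h, G) = G + 2*h (L(h, G) = (G + h) + h = G + 2*h)
1/L(q(-7 - 1*6), 535) = 1/(535 + 2*(-7 - 1*6)²) = 1/(535 + 2*(-7 - 6)²) = 1/(535 + 2*(-13)²) = 1/(535 + 2*169) = 1/(535 + 338) = 1/873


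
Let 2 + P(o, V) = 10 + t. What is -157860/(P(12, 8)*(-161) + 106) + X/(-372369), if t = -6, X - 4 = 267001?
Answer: 543745345/744738 ≈ 730.12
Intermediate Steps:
X = 267005 (X = 4 + 267001 = 267005)
P(o, V) = 2 (P(o, V) = -2 + (10 - 6) = -2 + 4 = 2)
-157860/(P(12, 8)*(-161) + 106) + X/(-372369) = -157860/(2*(-161) + 106) + 267005/(-372369) = -157860/(-322 + 106) + 267005*(-1/372369) = -157860/(-216) - 267005/372369 = -157860*(-1/216) - 267005/372369 = 4385/6 - 267005/372369 = 543745345/744738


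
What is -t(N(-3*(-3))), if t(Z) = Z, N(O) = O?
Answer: -9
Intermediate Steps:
-t(N(-3*(-3))) = -(-3)*(-3) = -1*9 = -9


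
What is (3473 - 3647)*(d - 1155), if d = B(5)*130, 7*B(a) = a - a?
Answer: 200970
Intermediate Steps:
B(a) = 0 (B(a) = (a - a)/7 = (1/7)*0 = 0)
d = 0 (d = 0*130 = 0)
(3473 - 3647)*(d - 1155) = (3473 - 3647)*(0 - 1155) = -174*(-1155) = 200970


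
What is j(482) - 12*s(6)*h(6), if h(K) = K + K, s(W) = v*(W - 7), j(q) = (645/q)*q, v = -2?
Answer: 357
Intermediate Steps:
j(q) = 645
s(W) = 14 - 2*W (s(W) = -2*(W - 7) = -2*(-7 + W) = 14 - 2*W)
h(K) = 2*K
j(482) - 12*s(6)*h(6) = 645 - 12*(14 - 2*6)*2*6 = 645 - 12*(14 - 12)*12 = 645 - 12*2*12 = 645 - 24*12 = 645 - 1*288 = 645 - 288 = 357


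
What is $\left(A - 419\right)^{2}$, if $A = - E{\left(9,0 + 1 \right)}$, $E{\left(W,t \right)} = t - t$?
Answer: $175561$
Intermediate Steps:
$E{\left(W,t \right)} = 0$
$A = 0$ ($A = \left(-1\right) 0 = 0$)
$\left(A - 419\right)^{2} = \left(0 - 419\right)^{2} = \left(-419\right)^{2} = 175561$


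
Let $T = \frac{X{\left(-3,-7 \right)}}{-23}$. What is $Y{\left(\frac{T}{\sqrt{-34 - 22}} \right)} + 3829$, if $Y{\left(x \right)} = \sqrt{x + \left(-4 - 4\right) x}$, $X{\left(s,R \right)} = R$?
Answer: $3829 + \frac{\sqrt[4]{2} \cdot 7^{\frac{3}{4}} \sqrt{23} \sqrt{i}}{46} \approx 3829.4 + 0.37729 i$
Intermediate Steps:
$T = \frac{7}{23}$ ($T = - \frac{7}{-23} = \left(-7\right) \left(- \frac{1}{23}\right) = \frac{7}{23} \approx 0.30435$)
$Y{\left(x \right)} = \sqrt{7} \sqrt{- x}$ ($Y{\left(x \right)} = \sqrt{x - 8 x} = \sqrt{- 7 x} = \sqrt{7} \sqrt{- x}$)
$Y{\left(\frac{T}{\sqrt{-34 - 22}} \right)} + 3829 = \sqrt{7} \sqrt{- \frac{7}{23 \sqrt{-34 - 22}}} + 3829 = \sqrt{7} \sqrt{- \frac{7}{23 \sqrt{-56}}} + 3829 = \sqrt{7} \sqrt{- \frac{7}{23 \cdot 2 i \sqrt{14}}} + 3829 = \sqrt{7} \sqrt{- \frac{7 \left(- \frac{i \sqrt{14}}{28}\right)}{23}} + 3829 = \sqrt{7} \sqrt{- \frac{\left(-1\right) i \sqrt{14}}{92}} + 3829 = \sqrt{7} \sqrt{\frac{i \sqrt{14}}{92}} + 3829 = \sqrt{7} \frac{\sqrt[4]{14} \sqrt{23} \sqrt{i}}{46} + 3829 = \frac{\sqrt[4]{2} \cdot 7^{\frac{3}{4}} \sqrt{23} \sqrt{i}}{46} + 3829 = 3829 + \frac{\sqrt[4]{2} \cdot 7^{\frac{3}{4}} \sqrt{23} \sqrt{i}}{46}$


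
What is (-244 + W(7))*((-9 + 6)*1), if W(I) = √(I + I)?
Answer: 732 - 3*√14 ≈ 720.78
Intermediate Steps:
W(I) = √2*√I (W(I) = √(2*I) = √2*√I)
(-244 + W(7))*((-9 + 6)*1) = (-244 + √2*√7)*((-9 + 6)*1) = (-244 + √14)*(-3*1) = (-244 + √14)*(-3) = 732 - 3*√14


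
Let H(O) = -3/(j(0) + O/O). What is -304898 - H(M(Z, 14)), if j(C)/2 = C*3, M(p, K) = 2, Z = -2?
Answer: -304895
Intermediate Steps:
j(C) = 6*C (j(C) = 2*(C*3) = 2*(3*C) = 6*C)
H(O) = -3 (H(O) = -3/(6*0 + O/O) = -3/(0 + 1) = -3/1 = -3*1 = -3)
-304898 - H(M(Z, 14)) = -304898 - 1*(-3) = -304898 + 3 = -304895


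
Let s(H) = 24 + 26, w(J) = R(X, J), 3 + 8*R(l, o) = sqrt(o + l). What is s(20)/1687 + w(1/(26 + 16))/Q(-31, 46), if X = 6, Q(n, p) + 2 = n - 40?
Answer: 34261/985208 - sqrt(10626)/24528 ≈ 0.030573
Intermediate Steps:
Q(n, p) = -42 + n (Q(n, p) = -2 + (n - 40) = -2 + (-40 + n) = -42 + n)
R(l, o) = -3/8 + sqrt(l + o)/8 (R(l, o) = -3/8 + sqrt(o + l)/8 = -3/8 + sqrt(l + o)/8)
w(J) = -3/8 + sqrt(6 + J)/8
s(H) = 50
s(20)/1687 + w(1/(26 + 16))/Q(-31, 46) = 50/1687 + (-3/8 + sqrt(6 + 1/(26 + 16))/8)/(-42 - 31) = 50*(1/1687) + (-3/8 + sqrt(6 + 1/42)/8)/(-73) = 50/1687 + (-3/8 + sqrt(6 + 1/42)/8)*(-1/73) = 50/1687 + (-3/8 + sqrt(253/42)/8)*(-1/73) = 50/1687 + (-3/8 + (sqrt(10626)/42)/8)*(-1/73) = 50/1687 + (-3/8 + sqrt(10626)/336)*(-1/73) = 50/1687 + (3/584 - sqrt(10626)/24528) = 34261/985208 - sqrt(10626)/24528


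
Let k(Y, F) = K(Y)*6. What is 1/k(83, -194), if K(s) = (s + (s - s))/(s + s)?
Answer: ⅓ ≈ 0.33333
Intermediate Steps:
K(s) = ½ (K(s) = (s + 0)/((2*s)) = s*(1/(2*s)) = ½)
k(Y, F) = 3 (k(Y, F) = (½)*6 = 3)
1/k(83, -194) = 1/3 = ⅓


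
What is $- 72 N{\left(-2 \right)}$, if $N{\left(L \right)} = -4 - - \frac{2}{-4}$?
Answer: $324$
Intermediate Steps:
$N{\left(L \right)} = - \frac{9}{2}$ ($N{\left(L \right)} = -4 - \left(-2\right) \left(- \frac{1}{4}\right) = -4 - \frac{1}{2} = - \frac{9}{2}$)
$- 72 N{\left(-2 \right)} = \left(-72\right) \left(- \frac{9}{2}\right) = 324$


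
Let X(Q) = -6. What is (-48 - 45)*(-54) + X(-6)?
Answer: 5016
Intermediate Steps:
(-48 - 45)*(-54) + X(-6) = (-48 - 45)*(-54) - 6 = -93*(-54) - 6 = 5022 - 6 = 5016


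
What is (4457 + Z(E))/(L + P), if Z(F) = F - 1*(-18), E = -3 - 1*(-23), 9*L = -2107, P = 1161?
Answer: 40455/8342 ≈ 4.8496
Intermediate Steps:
L = -2107/9 (L = (⅑)*(-2107) = -2107/9 ≈ -234.11)
E = 20 (E = -3 + 23 = 20)
Z(F) = 18 + F (Z(F) = F + 18 = 18 + F)
(4457 + Z(E))/(L + P) = (4457 + (18 + 20))/(-2107/9 + 1161) = (4457 + 38)/(8342/9) = 4495*(9/8342) = 40455/8342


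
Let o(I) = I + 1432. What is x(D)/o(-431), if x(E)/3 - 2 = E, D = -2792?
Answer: -8370/1001 ≈ -8.3616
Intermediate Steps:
x(E) = 6 + 3*E
o(I) = 1432 + I
x(D)/o(-431) = (6 + 3*(-2792))/(1432 - 431) = (6 - 8376)/1001 = -8370*1/1001 = -8370/1001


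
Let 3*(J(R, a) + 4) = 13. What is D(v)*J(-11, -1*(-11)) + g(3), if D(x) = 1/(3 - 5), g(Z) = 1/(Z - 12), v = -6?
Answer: -5/18 ≈ -0.27778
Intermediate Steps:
J(R, a) = ⅓ (J(R, a) = -4 + (⅓)*13 = -4 + 13/3 = ⅓)
g(Z) = 1/(-12 + Z)
D(x) = -½ (D(x) = 1/(-2) = -½)
D(v)*J(-11, -1*(-11)) + g(3) = -½*⅓ + 1/(-12 + 3) = -⅙ + 1/(-9) = -⅙ - ⅑ = -5/18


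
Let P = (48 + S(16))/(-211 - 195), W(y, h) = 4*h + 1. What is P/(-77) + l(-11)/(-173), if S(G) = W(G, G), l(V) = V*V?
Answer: -3763153/5408326 ≈ -0.69581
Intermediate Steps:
l(V) = V²
W(y, h) = 1 + 4*h
S(G) = 1 + 4*G
P = -113/406 (P = (48 + (1 + 4*16))/(-211 - 195) = (48 + (1 + 64))/(-406) = (48 + 65)*(-1/406) = 113*(-1/406) = -113/406 ≈ -0.27833)
P/(-77) + l(-11)/(-173) = -113/406/(-77) + (-11)²/(-173) = -113/406*(-1/77) + 121*(-1/173) = 113/31262 - 121/173 = -3763153/5408326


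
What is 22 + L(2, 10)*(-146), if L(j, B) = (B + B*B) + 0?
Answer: -16038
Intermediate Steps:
L(j, B) = B + B**2 (L(j, B) = (B + B**2) + 0 = B + B**2)
22 + L(2, 10)*(-146) = 22 + (10*(1 + 10))*(-146) = 22 + (10*11)*(-146) = 22 + 110*(-146) = 22 - 16060 = -16038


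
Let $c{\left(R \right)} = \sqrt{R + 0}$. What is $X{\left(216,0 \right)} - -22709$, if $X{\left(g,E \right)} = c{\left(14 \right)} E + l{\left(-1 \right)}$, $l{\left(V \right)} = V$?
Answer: $22708$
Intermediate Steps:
$c{\left(R \right)} = \sqrt{R}$
$X{\left(g,E \right)} = -1 + E \sqrt{14}$ ($X{\left(g,E \right)} = \sqrt{14} E - 1 = E \sqrt{14} - 1 = -1 + E \sqrt{14}$)
$X{\left(216,0 \right)} - -22709 = \left(-1 + 0 \sqrt{14}\right) - -22709 = \left(-1 + 0\right) + 22709 = -1 + 22709 = 22708$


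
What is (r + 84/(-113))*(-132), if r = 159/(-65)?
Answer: 3092364/7345 ≈ 421.02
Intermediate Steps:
r = -159/65 (r = 159*(-1/65) = -159/65 ≈ -2.4462)
(r + 84/(-113))*(-132) = (-159/65 + 84/(-113))*(-132) = (-159/65 + 84*(-1/113))*(-132) = (-159/65 - 84/113)*(-132) = -23427/7345*(-132) = 3092364/7345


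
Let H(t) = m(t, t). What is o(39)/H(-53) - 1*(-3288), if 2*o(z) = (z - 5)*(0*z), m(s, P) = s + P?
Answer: 3288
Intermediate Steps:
m(s, P) = P + s
o(z) = 0 (o(z) = ((z - 5)*(0*z))/2 = ((-5 + z)*0)/2 = (1/2)*0 = 0)
H(t) = 2*t (H(t) = t + t = 2*t)
o(39)/H(-53) - 1*(-3288) = 0/((2*(-53))) - 1*(-3288) = 0/(-106) + 3288 = 0*(-1/106) + 3288 = 0 + 3288 = 3288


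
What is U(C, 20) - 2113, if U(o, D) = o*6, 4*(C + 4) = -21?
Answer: -4337/2 ≈ -2168.5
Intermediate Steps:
C = -37/4 (C = -4 + (¼)*(-21) = -4 - 21/4 = -37/4 ≈ -9.2500)
U(o, D) = 6*o
U(C, 20) - 2113 = 6*(-37/4) - 2113 = -111/2 - 2113 = -4337/2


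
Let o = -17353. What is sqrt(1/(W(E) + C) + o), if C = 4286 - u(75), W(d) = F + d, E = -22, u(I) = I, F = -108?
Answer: 2*I*sqrt(72251648238)/4081 ≈ 131.73*I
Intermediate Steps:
W(d) = -108 + d
C = 4211 (C = 4286 - 1*75 = 4286 - 75 = 4211)
sqrt(1/(W(E) + C) + o) = sqrt(1/((-108 - 22) + 4211) - 17353) = sqrt(1/(-130 + 4211) - 17353) = sqrt(1/4081 - 17353) = sqrt(-70817592/4081) = 2*I*sqrt(72251648238)/4081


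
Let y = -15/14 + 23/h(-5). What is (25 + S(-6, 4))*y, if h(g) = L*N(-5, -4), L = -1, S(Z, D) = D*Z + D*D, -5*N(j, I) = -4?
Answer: -14195/28 ≈ -506.96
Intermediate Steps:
N(j, I) = ⅘ (N(j, I) = -⅕*(-4) = ⅘)
S(Z, D) = D² + D*Z (S(Z, D) = D*Z + D² = D² + D*Z)
h(g) = -⅘ (h(g) = -1*⅘ = -⅘)
y = -835/28 (y = -15/14 + 23/(-⅘) = -15*1/14 + 23*(-5/4) = -15/14 - 115/4 = -835/28 ≈ -29.821)
(25 + S(-6, 4))*y = (25 + 4*(4 - 6))*(-835/28) = (25 + 4*(-2))*(-835/28) = (25 - 8)*(-835/28) = 17*(-835/28) = -14195/28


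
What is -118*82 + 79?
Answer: -9597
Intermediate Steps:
-118*82 + 79 = -9676 + 79 = -9597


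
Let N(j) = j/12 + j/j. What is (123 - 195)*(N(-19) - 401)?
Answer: 28914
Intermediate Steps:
N(j) = 1 + j/12 (N(j) = j*(1/12) + 1 = j/12 + 1 = 1 + j/12)
(123 - 195)*(N(-19) - 401) = (123 - 195)*((1 + (1/12)*(-19)) - 401) = -72*((1 - 19/12) - 401) = -72*(-7/12 - 401) = -72*(-4819/12) = 28914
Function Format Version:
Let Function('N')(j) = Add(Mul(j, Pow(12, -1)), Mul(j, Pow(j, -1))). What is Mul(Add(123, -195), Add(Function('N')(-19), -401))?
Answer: 28914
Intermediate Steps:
Function('N')(j) = Add(1, Mul(Rational(1, 12), j)) (Function('N')(j) = Add(Mul(j, Rational(1, 12)), 1) = Add(Mul(Rational(1, 12), j), 1) = Add(1, Mul(Rational(1, 12), j)))
Mul(Add(123, -195), Add(Function('N')(-19), -401)) = Mul(Add(123, -195), Add(Add(1, Mul(Rational(1, 12), -19)), -401)) = Mul(-72, Add(Add(1, Rational(-19, 12)), -401)) = Mul(-72, Add(Rational(-7, 12), -401)) = Mul(-72, Rational(-4819, 12)) = 28914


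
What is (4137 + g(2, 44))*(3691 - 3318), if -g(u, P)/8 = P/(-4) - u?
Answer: 1581893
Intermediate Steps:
g(u, P) = 2*P + 8*u (g(u, P) = -8*(P/(-4) - u) = -8*(P*(-¼) - u) = -8*(-P/4 - u) = -8*(-u - P/4) = 2*P + 8*u)
(4137 + g(2, 44))*(3691 - 3318) = (4137 + (2*44 + 8*2))*(3691 - 3318) = (4137 + (88 + 16))*373 = (4137 + 104)*373 = 4241*373 = 1581893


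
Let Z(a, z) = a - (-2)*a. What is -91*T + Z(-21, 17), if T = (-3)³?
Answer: 2394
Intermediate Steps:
Z(a, z) = 3*a (Z(a, z) = a + 2*a = 3*a)
T = -27
-91*T + Z(-21, 17) = -91*(-27) + 3*(-21) = 2457 - 63 = 2394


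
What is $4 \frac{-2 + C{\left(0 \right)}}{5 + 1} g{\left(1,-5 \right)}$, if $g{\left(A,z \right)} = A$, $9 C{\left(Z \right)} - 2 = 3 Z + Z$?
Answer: $- \frac{32}{27} \approx -1.1852$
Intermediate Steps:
$C{\left(Z \right)} = \frac{2}{9} + \frac{4 Z}{9}$ ($C{\left(Z \right)} = \frac{2}{9} + \frac{3 Z + Z}{9} = \frac{2}{9} + \frac{4 Z}{9}$)
$4 \frac{-2 + C{\left(0 \right)}}{5 + 1} g{\left(1,-5 \right)} = 4 \frac{-2 + \left(\frac{2}{9} + \frac{4}{9} \cdot 0\right)}{5 + 1} \cdot 1 = 4 \frac{-2 + \left(\frac{2}{9} + 0\right)}{6} \cdot 1 = 4 \left(-2 + \frac{2}{9}\right) \frac{1}{6} \cdot 1 = 4 \left(\left(- \frac{16}{9}\right) \frac{1}{6}\right) 1 = 4 \left(- \frac{8}{27}\right) 1 = \left(- \frac{32}{27}\right) 1 = - \frac{32}{27}$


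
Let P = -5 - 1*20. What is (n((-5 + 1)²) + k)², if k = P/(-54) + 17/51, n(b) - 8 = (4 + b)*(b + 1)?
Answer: 354757225/2916 ≈ 1.2166e+5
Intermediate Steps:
P = -25 (P = -5 - 20 = -25)
n(b) = 8 + (1 + b)*(4 + b) (n(b) = 8 + (4 + b)*(b + 1) = 8 + (4 + b)*(1 + b) = 8 + (1 + b)*(4 + b))
k = 43/54 (k = -25/(-54) + 17/51 = -25*(-1/54) + 17*(1/51) = 25/54 + ⅓ = 43/54 ≈ 0.79630)
(n((-5 + 1)²) + k)² = ((12 + ((-5 + 1)²)² + 5*(-5 + 1)²) + 43/54)² = ((12 + ((-4)²)² + 5*(-4)²) + 43/54)² = ((12 + 16² + 5*16) + 43/54)² = ((12 + 256 + 80) + 43/54)² = (348 + 43/54)² = (18835/54)² = 354757225/2916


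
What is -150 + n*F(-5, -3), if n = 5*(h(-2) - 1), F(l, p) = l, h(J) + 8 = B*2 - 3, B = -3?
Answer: 300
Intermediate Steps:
h(J) = -17 (h(J) = -8 + (-3*2 - 3) = -8 + (-6 - 3) = -8 - 9 = -17)
n = -90 (n = 5*(-17 - 1) = 5*(-18) = -90)
-150 + n*F(-5, -3) = -150 - 90*(-5) = -150 + 450 = 300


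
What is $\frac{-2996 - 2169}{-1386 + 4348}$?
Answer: $- \frac{5165}{2962} \approx -1.7438$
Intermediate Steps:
$\frac{-2996 - 2169}{-1386 + 4348} = - \frac{5165}{2962}$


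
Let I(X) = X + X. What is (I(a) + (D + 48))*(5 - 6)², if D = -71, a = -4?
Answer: -31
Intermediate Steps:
I(X) = 2*X
(I(a) + (D + 48))*(5 - 6)² = (2*(-4) + (-71 + 48))*(5 - 6)² = (-8 - 23)*(-1)² = -31*1 = -31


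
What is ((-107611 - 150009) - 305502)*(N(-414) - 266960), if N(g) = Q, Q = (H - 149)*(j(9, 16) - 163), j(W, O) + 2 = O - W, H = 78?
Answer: 144013946524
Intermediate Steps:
j(W, O) = -2 + O - W (j(W, O) = -2 + (O - W) = -2 + O - W)
Q = 11218 (Q = (78 - 149)*((-2 + 16 - 1*9) - 163) = -71*((-2 + 16 - 9) - 163) = -71*(5 - 163) = -71*(-158) = 11218)
N(g) = 11218
((-107611 - 150009) - 305502)*(N(-414) - 266960) = ((-107611 - 150009) - 305502)*(11218 - 266960) = (-257620 - 305502)*(-255742) = -563122*(-255742) = 144013946524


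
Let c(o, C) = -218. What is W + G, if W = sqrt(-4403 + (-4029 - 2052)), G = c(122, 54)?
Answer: -218 + 2*I*sqrt(2621) ≈ -218.0 + 102.39*I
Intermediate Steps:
G = -218
W = 2*I*sqrt(2621) (W = sqrt(-4403 - 6081) = sqrt(-10484) = 2*I*sqrt(2621) ≈ 102.39*I)
W + G = 2*I*sqrt(2621) - 218 = -218 + 2*I*sqrt(2621)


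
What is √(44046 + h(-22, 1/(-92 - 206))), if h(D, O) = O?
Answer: √3911460686/298 ≈ 209.87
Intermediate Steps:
√(44046 + h(-22, 1/(-92 - 206))) = √(44046 + 1/(-92 - 206)) = √(44046 + 1/(-298)) = √(44046 - 1/298) = √(13125707/298) = √3911460686/298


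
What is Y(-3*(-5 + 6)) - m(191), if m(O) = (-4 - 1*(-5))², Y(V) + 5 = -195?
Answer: -201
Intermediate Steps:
Y(V) = -200 (Y(V) = -5 - 195 = -200)
m(O) = 1 (m(O) = (-4 + 5)² = 1² = 1)
Y(-3*(-5 + 6)) - m(191) = -200 - 1*1 = -200 - 1 = -201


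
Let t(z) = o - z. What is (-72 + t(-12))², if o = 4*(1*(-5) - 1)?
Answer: 7056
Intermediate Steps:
o = -24 (o = 4*(-5 - 1) = 4*(-6) = -24)
t(z) = -24 - z
(-72 + t(-12))² = (-72 + (-24 - 1*(-12)))² = (-72 + (-24 + 12))² = (-72 - 12)² = (-84)² = 7056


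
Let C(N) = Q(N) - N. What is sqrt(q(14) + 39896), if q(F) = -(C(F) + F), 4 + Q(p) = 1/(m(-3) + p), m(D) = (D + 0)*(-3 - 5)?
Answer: sqrt(57615562)/38 ≈ 199.75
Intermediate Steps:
m(D) = -8*D (m(D) = D*(-8) = -8*D)
Q(p) = -4 + 1/(24 + p) (Q(p) = -4 + 1/(-8*(-3) + p) = -4 + 1/(24 + p))
C(N) = -N + (-95 - 4*N)/(24 + N) (C(N) = (-95 - 4*N)/(24 + N) - N = -N + (-95 - 4*N)/(24 + N))
q(F) = -F - (-95 - F**2 - 28*F)/(24 + F) (q(F) = -((-95 - F**2 - 28*F)/(24 + F) + F) = -(F + (-95 - F**2 - 28*F)/(24 + F)) = -F - (-95 - F**2 - 28*F)/(24 + F))
sqrt(q(14) + 39896) = sqrt((95 + 4*14)/(24 + 14) + 39896) = sqrt((95 + 56)/38 + 39896) = sqrt((1/38)*151 + 39896) = sqrt(151/38 + 39896) = sqrt(1516199/38) = sqrt(57615562)/38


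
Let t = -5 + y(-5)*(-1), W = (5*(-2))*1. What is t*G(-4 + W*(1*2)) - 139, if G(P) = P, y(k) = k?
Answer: -139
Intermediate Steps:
W = -10 (W = -10*1 = -10)
t = 0 (t = -5 - 5*(-1) = -5 + 5 = 0)
t*G(-4 + W*(1*2)) - 139 = 0*(-4 - 10*2) - 139 = 0*(-4 - 20) - 139 = 0*(-24) - 139 = 0 - 139 = -139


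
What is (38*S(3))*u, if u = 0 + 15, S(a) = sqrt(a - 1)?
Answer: 570*sqrt(2) ≈ 806.10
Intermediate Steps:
S(a) = sqrt(-1 + a)
u = 15
(38*S(3))*u = (38*sqrt(-1 + 3))*15 = (38*sqrt(2))*15 = 570*sqrt(2)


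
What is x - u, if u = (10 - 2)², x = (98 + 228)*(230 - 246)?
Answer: -5280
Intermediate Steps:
x = -5216 (x = 326*(-16) = -5216)
u = 64 (u = 8² = 64)
x - u = -5216 - 1*64 = -5216 - 64 = -5280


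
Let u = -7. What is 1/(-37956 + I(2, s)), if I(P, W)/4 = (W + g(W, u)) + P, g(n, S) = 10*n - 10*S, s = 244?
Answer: -1/26932 ≈ -3.7131e-5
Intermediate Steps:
g(n, S) = -10*S + 10*n
I(P, W) = 280 + 4*P + 44*W (I(P, W) = 4*((W + (-10*(-7) + 10*W)) + P) = 4*((W + (70 + 10*W)) + P) = 4*((70 + 11*W) + P) = 4*(70 + P + 11*W) = 280 + 4*P + 44*W)
1/(-37956 + I(2, s)) = 1/(-37956 + (280 + 4*2 + 44*244)) = 1/(-37956 + (280 + 8 + 10736)) = 1/(-37956 + 11024) = 1/(-26932) = -1/26932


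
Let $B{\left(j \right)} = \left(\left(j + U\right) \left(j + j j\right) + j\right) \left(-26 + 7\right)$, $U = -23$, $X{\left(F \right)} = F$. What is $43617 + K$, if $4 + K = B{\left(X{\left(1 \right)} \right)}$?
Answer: $44430$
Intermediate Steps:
$B{\left(j \right)} = - 19 j - 19 \left(-23 + j\right) \left(j + j^{2}\right)$ ($B{\left(j \right)} = \left(\left(j - 23\right) \left(j + j j\right) + j\right) \left(-26 + 7\right) = \left(\left(-23 + j\right) \left(j + j^{2}\right) + j\right) \left(-19\right) = \left(j + \left(-23 + j\right) \left(j + j^{2}\right)\right) \left(-19\right) = - 19 j - 19 \left(-23 + j\right) \left(j + j^{2}\right)$)
$K = 813$ ($K = -4 + 19 \cdot 1 \left(22 - 1^{2} + 22 \cdot 1\right) = -4 + 19 \cdot 1 \left(22 - 1 + 22\right) = -4 + 19 \cdot 1 \cdot 43 = -4 + 817 = 813$)
$43617 + K = 43617 + 813 = 44430$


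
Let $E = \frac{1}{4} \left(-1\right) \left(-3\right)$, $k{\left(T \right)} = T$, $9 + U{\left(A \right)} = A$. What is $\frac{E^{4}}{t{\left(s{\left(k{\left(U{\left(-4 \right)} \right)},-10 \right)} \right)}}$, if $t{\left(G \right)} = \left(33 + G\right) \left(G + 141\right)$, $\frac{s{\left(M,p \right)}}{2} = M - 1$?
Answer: $\frac{81}{144640} \approx 0.00056001$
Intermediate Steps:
$U{\left(A \right)} = -9 + A$
$E = \frac{3}{4}$ ($E = \frac{1}{4} \left(-1\right) \left(-3\right) = \left(- \frac{1}{4}\right) \left(-3\right) = \frac{3}{4} \approx 0.75$)
$s{\left(M,p \right)} = -2 + 2 M$ ($s{\left(M,p \right)} = 2 \left(M - 1\right) = 2 \left(-1 + M\right) = -2 + 2 M$)
$t{\left(G \right)} = \left(33 + G\right) \left(141 + G\right)$
$\frac{E^{4}}{t{\left(s{\left(k{\left(U{\left(-4 \right)} \right)},-10 \right)} \right)}} = \frac{\left(\frac{3}{4}\right)^{4}}{4653 + \left(-2 + 2 \left(-9 - 4\right)\right)^{2} + 174 \left(-2 + 2 \left(-9 - 4\right)\right)} = \frac{81}{256 \left(4653 + \left(-2 + 2 \left(-13\right)\right)^{2} + 174 \left(-2 + 2 \left(-13\right)\right)\right)} = \frac{81}{256 \left(4653 + \left(-2 - 26\right)^{2} + 174 \left(-2 - 26\right)\right)} = \frac{81}{256 \left(4653 + \left(-28\right)^{2} + 174 \left(-28\right)\right)} = \frac{81}{256 \left(4653 + 784 - 4872\right)} = \frac{81}{256 \cdot 565} = \frac{81}{256} \cdot \frac{1}{565} = \frac{81}{144640}$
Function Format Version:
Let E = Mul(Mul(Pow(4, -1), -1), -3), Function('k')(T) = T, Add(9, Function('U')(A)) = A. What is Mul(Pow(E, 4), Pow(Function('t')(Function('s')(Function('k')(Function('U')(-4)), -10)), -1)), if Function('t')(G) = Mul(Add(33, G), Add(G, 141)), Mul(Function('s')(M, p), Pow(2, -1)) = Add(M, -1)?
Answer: Rational(81, 144640) ≈ 0.00056001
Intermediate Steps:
Function('U')(A) = Add(-9, A)
E = Rational(3, 4) (E = Mul(Mul(Rational(1, 4), -1), -3) = Mul(Rational(-1, 4), -3) = Rational(3, 4) ≈ 0.75000)
Function('s')(M, p) = Add(-2, Mul(2, M)) (Function('s')(M, p) = Mul(2, Add(M, -1)) = Mul(2, Add(-1, M)) = Add(-2, Mul(2, M)))
Function('t')(G) = Mul(Add(33, G), Add(141, G))
Mul(Pow(E, 4), Pow(Function('t')(Function('s')(Function('k')(Function('U')(-4)), -10)), -1)) = Mul(Pow(Rational(3, 4), 4), Pow(Add(4653, Pow(Add(-2, Mul(2, Add(-9, -4))), 2), Mul(174, Add(-2, Mul(2, Add(-9, -4))))), -1)) = Mul(Rational(81, 256), Pow(Add(4653, Pow(Add(-2, Mul(2, -13)), 2), Mul(174, Add(-2, Mul(2, -13)))), -1)) = Mul(Rational(81, 256), Pow(Add(4653, Pow(Add(-2, -26), 2), Mul(174, Add(-2, -26))), -1)) = Mul(Rational(81, 256), Pow(Add(4653, Pow(-28, 2), Mul(174, -28)), -1)) = Mul(Rational(81, 256), Pow(Add(4653, 784, -4872), -1)) = Mul(Rational(81, 256), Pow(565, -1)) = Mul(Rational(81, 256), Rational(1, 565)) = Rational(81, 144640)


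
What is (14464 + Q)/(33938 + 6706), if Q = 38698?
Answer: 26581/20322 ≈ 1.3080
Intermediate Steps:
(14464 + Q)/(33938 + 6706) = (14464 + 38698)/(33938 + 6706) = 53162/40644 = 53162*(1/40644) = 26581/20322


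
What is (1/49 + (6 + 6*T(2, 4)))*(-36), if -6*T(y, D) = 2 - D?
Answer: -14148/49 ≈ -288.73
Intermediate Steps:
T(y, D) = -1/3 + D/6 (T(y, D) = -(2 - D)/6 = -1/3 + D/6)
(1/49 + (6 + 6*T(2, 4)))*(-36) = (1/49 + (6 + 6*(-1/3 + (1/6)*4)))*(-36) = (1/49 + (6 + 6*(-1/3 + 2/3)))*(-36) = (1/49 + (6 + 6*(1/3)))*(-36) = (1/49 + (6 + 2))*(-36) = (1/49 + 8)*(-36) = (393/49)*(-36) = -14148/49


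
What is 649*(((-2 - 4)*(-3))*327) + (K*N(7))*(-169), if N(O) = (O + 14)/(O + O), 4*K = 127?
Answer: 30495723/8 ≈ 3.8120e+6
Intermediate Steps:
K = 127/4 (K = (1/4)*127 = 127/4 ≈ 31.750)
N(O) = (14 + O)/(2*O) (N(O) = (14 + O)/((2*O)) = (14 + O)*(1/(2*O)) = (14 + O)/(2*O))
649*(((-2 - 4)*(-3))*327) + (K*N(7))*(-169) = 649*(((-2 - 4)*(-3))*327) + (127*((1/2)*(14 + 7)/7)/4)*(-169) = 649*(-6*(-3)*327) + (127*((1/2)*(1/7)*21)/4)*(-169) = 649*(18*327) + ((127/4)*(3/2))*(-169) = 649*5886 + (381/8)*(-169) = 3820014 - 64389/8 = 30495723/8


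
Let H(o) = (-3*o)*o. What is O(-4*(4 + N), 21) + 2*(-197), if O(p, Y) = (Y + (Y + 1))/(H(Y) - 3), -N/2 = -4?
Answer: -522487/1326 ≈ -394.03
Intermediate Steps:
H(o) = -3*o**2
N = 8 (N = -2*(-4) = 8)
O(p, Y) = (1 + 2*Y)/(-3 - 3*Y**2) (O(p, Y) = (Y + (Y + 1))/(-3*Y**2 - 3) = (Y + (1 + Y))/(-3 - 3*Y**2) = (1 + 2*Y)/(-3 - 3*Y**2))
O(-4*(4 + N), 21) + 2*(-197) = (-1 - 2*21)/(3*(1 + 21**2)) + 2*(-197) = (-1 - 42)/(3*(1 + 441)) - 394 = (1/3)*(-43)/442 - 394 = (1/3)*(1/442)*(-43) - 394 = -43/1326 - 394 = -522487/1326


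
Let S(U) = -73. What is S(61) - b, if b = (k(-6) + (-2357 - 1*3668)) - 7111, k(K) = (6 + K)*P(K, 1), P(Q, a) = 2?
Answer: 13063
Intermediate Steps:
k(K) = 12 + 2*K (k(K) = (6 + K)*2 = 12 + 2*K)
b = -13136 (b = ((12 + 2*(-6)) + (-2357 - 1*3668)) - 7111 = ((12 - 12) + (-2357 - 3668)) - 7111 = (0 - 6025) - 7111 = -6025 - 7111 = -13136)
S(61) - b = -73 - 1*(-13136) = -73 + 13136 = 13063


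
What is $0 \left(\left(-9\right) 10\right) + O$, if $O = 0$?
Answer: $0$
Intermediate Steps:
$0 \left(\left(-9\right) 10\right) + O = 0 \left(\left(-9\right) 10\right) + 0 = 0 \left(-90\right) + 0 = 0 + 0 = 0$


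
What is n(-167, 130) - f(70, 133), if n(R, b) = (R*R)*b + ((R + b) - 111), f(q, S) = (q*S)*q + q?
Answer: 2973652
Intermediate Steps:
f(q, S) = q + S*q**2 (f(q, S) = (S*q)*q + q = S*q**2 + q = q + S*q**2)
n(R, b) = -111 + R + b + b*R**2 (n(R, b) = R**2*b + (-111 + R + b) = b*R**2 + (-111 + R + b) = -111 + R + b + b*R**2)
n(-167, 130) - f(70, 133) = (-111 - 167 + 130 + 130*(-167)**2) - 70*(1 + 133*70) = (-111 - 167 + 130 + 130*27889) - 70*(1 + 9310) = (-111 - 167 + 130 + 3625570) - 70*9311 = 3625422 - 1*651770 = 3625422 - 651770 = 2973652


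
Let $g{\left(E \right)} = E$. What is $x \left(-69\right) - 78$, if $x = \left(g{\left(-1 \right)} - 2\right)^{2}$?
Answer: $-699$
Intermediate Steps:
$x = 9$ ($x = \left(-1 - 2\right)^{2} = \left(-3\right)^{2} = 9$)
$x \left(-69\right) - 78 = 9 \left(-69\right) - 78 = -621 - 78 = -699$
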